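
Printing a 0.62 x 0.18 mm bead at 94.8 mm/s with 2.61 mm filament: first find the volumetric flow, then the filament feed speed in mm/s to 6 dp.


Q = 0.62 * 0.18 * 94.8 = 10.57968 mm^3/s
A_fil = pi*(2.61/2)^2 = 5.35021083 mm^2
v_feed = 10.57968 / 5.35021083 = 1.977432 mm/s


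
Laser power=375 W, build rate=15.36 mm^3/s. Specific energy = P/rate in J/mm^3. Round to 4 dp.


SE = 375 / 15.36 = 24.4141 J/mm^3


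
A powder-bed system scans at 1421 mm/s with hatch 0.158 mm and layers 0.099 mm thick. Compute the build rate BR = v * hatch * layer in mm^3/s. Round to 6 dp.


Rate = 1421 * 0.158 * 0.099 = 22.227282 mm^3/s


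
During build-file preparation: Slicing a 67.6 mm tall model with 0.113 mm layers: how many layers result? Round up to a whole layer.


Layers = ceil(67.6/0.113) = 599


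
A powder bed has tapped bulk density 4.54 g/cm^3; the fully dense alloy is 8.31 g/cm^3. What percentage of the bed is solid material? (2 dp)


Packing = (4.54/8.31)*100 = 54.63 %


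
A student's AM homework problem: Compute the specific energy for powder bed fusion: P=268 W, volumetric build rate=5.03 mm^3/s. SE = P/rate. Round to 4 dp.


SE = 268 / 5.03 = 53.2803 J/mm^3


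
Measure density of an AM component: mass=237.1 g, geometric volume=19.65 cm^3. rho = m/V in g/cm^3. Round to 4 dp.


rho = 237.1 / 19.65 = 12.0662 g/cm^3


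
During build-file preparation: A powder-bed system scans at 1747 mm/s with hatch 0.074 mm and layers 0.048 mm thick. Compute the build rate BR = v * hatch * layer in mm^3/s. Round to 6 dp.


Rate = 1747 * 0.074 * 0.048 = 6.205344 mm^3/s


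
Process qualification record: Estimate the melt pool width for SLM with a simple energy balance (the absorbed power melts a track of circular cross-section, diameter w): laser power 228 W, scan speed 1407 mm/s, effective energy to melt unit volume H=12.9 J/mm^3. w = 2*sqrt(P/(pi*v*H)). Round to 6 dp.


w = 2*sqrt(228/(pi*1407*12.9)) = 0.126468 mm


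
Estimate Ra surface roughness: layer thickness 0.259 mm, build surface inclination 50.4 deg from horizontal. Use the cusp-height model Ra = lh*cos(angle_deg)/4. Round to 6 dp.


Ra = 0.259 * cos(50.4) / 4 = 0.041273 mm


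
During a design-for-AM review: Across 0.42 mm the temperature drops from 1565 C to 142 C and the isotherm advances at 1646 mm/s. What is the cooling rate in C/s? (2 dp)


G = (1565-142)/0.42 = 3388.0952381 C/mm
CR = 3388.0952381 * 1646 = 5576804.76 C/s


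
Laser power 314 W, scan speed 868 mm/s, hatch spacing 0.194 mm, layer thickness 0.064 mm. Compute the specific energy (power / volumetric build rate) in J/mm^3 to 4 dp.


Build rate = 868 * 0.194 * 0.064 = 10.777088 mm^3/s
SE = 314 / 10.777088 = 29.1359 J/mm^3


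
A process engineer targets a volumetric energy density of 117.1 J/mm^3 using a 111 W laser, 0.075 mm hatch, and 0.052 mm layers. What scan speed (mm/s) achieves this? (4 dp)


v = 111 / (117.1*0.075*0.052) = 243.0533 mm/s


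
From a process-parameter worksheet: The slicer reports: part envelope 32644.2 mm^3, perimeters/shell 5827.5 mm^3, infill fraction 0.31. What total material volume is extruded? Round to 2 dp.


V_infill = (32644.2 - 5827.5) * 0.31 = 8313.18
V_total = 5827.5 + 8313.18 = 14140.68 mm^3


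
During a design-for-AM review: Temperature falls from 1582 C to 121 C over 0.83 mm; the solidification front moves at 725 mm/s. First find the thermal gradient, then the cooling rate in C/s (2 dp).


G = (1582-121)/0.83 = 1760.24096386 C/mm
CR = 1760.24096386 * 725 = 1276174.7 C/s


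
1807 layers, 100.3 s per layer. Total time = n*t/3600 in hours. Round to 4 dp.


t = 1807 * 100.3 / 3600 = 50.345 hrs


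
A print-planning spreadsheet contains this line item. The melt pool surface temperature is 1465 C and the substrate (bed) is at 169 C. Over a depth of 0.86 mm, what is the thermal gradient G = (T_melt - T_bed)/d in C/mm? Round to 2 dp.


G = (1465-169)/0.86 = 1506.98 C/mm


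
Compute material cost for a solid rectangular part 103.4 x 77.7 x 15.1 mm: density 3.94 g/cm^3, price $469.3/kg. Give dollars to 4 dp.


V = 103.4 * 77.7 * 15.1 = 121316.118 mm^3 = 121.316118 cm^3
Mass = 121.316118 * 3.94 / 1000 = 0.4779855 kg
Cost = 0.4779855 * 469.3 = 224.3186 $


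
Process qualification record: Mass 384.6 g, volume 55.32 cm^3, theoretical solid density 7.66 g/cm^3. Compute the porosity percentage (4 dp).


rho_part = 384.6 / 55.32 = 6.95227766 g/cm^3
Porosity = (1 - 6.95227766/7.66)*100 = 9.2392 %


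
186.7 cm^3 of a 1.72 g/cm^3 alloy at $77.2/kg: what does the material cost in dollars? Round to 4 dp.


Mass = 186.7*1.72/1000 = 0.321124 kg
Cost = 0.321124 * 77.2 = 24.7908 $


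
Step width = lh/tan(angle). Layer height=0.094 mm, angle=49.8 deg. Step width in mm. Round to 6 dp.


step = 0.094 / tan(49.8) = 0.079436 mm


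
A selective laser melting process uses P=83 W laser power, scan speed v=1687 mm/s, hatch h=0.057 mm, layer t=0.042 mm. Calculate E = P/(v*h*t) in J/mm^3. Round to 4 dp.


E = 83 / (1687*0.057*0.042) = 20.5513 J/mm^3


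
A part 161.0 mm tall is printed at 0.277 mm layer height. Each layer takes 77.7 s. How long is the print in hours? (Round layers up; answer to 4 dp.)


Layers = ceil(161.0/0.277) = 582
t = 582 * 77.7 / 3600 = 12.5615 hrs


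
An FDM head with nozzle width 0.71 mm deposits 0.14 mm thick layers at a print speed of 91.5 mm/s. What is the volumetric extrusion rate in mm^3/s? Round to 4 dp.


Rate = 0.71 * 0.14 * 91.5 = 9.0951 mm^3/s


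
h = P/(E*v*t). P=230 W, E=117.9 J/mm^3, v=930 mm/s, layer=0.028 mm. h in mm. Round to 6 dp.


h = 230 / (117.9*930*0.028) = 0.074916 mm


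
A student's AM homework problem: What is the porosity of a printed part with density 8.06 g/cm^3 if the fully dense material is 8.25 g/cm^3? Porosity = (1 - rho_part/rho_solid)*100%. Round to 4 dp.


Porosity = (1-8.06/8.25)*100 = 2.303 %


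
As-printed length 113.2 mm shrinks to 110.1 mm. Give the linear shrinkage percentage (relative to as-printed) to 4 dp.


Shrinkage = ((113.2-110.1)/113.2)*100 = 2.7385 %


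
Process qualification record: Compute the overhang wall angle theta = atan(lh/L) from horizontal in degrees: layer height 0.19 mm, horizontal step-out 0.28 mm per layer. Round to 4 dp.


angle = atan(0.19/0.28) = 34.1597 degrees


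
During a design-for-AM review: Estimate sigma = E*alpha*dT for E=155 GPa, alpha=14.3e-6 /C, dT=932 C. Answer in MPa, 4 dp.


sigma = 155*1000 * 14.3e-6 * 932 = 2065.778 MPa


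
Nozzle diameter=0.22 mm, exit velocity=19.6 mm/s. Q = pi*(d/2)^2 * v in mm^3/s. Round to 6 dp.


A = pi*(0.22/2)^2 = 0.03801327 mm^2
Q = 0.03801327 * 19.6 = 0.74506 mm^3/s


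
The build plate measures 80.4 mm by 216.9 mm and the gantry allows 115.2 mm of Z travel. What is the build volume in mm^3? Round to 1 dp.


V = 80.4 * 216.9 * 115.2 = 2008945.2 mm^3


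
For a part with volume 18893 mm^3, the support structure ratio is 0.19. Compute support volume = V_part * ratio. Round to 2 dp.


V_support = 18893 * 0.19 = 3589.67 mm^3


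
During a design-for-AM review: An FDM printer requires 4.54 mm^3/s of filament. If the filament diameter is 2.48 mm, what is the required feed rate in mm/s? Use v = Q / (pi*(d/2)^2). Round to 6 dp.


A = pi*(2.48/2)^2 = 4.830513
v = 4.54 / 4.830513 = 0.939859 mm/s


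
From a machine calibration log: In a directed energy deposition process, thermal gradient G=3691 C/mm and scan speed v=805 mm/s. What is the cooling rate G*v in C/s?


CR = 3691 * 805 = 2971255 C/s


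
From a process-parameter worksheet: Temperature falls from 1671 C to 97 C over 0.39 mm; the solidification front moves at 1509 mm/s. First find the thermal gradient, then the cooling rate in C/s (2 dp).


G = (1671-97)/0.39 = 4035.8974359 C/mm
CR = 4035.8974359 * 1509 = 6090169.23 C/s


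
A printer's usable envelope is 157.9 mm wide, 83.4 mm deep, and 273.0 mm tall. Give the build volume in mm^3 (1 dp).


V = 157.9 * 83.4 * 273.0 = 3595098.8 mm^3


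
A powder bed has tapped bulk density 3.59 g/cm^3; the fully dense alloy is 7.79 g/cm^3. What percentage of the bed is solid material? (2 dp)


Packing = (3.59/7.79)*100 = 46.08 %


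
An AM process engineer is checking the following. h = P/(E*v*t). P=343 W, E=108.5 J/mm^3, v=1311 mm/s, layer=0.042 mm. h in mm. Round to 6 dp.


h = 343 / (108.5*1311*0.042) = 0.057413 mm


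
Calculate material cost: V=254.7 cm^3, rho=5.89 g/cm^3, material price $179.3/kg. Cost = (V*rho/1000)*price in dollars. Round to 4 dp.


Mass = 254.7*5.89/1000 = 1.500183 kg
Cost = 1.500183 * 179.3 = 268.9828 $


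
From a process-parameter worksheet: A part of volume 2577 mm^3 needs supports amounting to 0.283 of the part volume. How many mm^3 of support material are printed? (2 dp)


V_support = 2577 * 0.283 = 729.29 mm^3


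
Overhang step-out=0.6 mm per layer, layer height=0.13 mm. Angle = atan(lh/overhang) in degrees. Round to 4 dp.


angle = atan(0.13/0.6) = 12.2251 degrees


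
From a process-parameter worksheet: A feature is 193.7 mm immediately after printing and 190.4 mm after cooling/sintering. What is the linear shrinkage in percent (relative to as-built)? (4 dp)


Shrinkage = ((193.7-190.4)/193.7)*100 = 1.7037 %


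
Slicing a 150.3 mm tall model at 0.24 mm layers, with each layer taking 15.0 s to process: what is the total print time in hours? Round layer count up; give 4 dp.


Layers = ceil(150.3/0.24) = 627
t = 627 * 15.0 / 3600 = 2.6125 hrs


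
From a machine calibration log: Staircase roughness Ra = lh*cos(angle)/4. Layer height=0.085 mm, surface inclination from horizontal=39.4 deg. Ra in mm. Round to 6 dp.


Ra = 0.085 * cos(39.4) / 4 = 0.016421 mm


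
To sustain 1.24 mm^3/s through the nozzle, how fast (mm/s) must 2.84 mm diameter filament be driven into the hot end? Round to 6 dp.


A = pi*(2.84/2)^2 = 6.334707
v = 1.24 / 6.334707 = 0.195747 mm/s


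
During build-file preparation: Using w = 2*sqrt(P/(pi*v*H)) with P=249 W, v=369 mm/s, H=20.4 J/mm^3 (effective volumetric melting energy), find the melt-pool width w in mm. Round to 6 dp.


w = 2*sqrt(249/(pi*369*20.4)) = 0.205223 mm


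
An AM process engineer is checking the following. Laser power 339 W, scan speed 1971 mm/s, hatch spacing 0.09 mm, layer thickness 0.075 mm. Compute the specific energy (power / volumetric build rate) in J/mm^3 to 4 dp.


Build rate = 1971 * 0.09 * 0.075 = 13.30425 mm^3/s
SE = 339 / 13.30425 = 25.4806 J/mm^3


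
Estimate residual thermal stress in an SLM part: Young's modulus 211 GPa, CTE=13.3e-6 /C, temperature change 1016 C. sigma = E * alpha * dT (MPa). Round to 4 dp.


sigma = 211*1000 * 13.3e-6 * 1016 = 2851.2008 MPa


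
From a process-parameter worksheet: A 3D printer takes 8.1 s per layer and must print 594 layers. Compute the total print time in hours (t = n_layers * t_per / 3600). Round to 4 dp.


t = 594 * 8.1 / 3600 = 1.3365 hrs


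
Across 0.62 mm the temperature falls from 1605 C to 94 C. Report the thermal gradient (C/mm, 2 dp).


G = (1605-94)/0.62 = 2437.1 C/mm


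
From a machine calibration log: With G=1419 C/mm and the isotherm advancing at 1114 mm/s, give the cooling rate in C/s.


CR = 1419 * 1114 = 1580766 C/s


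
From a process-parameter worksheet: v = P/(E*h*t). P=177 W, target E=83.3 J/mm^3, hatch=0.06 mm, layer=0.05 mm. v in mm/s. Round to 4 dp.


v = 177 / (83.3*0.06*0.05) = 708.2833 mm/s


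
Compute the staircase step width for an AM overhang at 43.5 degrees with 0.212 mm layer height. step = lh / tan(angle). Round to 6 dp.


step = 0.212 / tan(43.5) = 0.223401 mm


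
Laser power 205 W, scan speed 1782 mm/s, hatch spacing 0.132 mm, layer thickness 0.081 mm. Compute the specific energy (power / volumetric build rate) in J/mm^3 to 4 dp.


Build rate = 1782 * 0.132 * 0.081 = 19.053144 mm^3/s
SE = 205 / 19.053144 = 10.7594 J/mm^3


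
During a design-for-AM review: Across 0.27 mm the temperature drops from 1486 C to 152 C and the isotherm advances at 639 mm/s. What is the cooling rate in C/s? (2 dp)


G = (1486-152)/0.27 = 4940.74074074 C/mm
CR = 4940.74074074 * 639 = 3157133.33 C/s


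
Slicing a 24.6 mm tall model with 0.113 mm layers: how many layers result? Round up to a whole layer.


Layers = ceil(24.6/0.113) = 218


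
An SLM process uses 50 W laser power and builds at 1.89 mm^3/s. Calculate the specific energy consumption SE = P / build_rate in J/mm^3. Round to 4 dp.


SE = 50 / 1.89 = 26.455 J/mm^3


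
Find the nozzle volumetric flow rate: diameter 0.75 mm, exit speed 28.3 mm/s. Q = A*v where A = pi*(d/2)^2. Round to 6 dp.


A = pi*(0.75/2)^2 = 0.44178647 mm^2
Q = 0.44178647 * 28.3 = 12.502557 mm^3/s


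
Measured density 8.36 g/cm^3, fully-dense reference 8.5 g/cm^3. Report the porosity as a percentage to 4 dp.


Porosity = (1-8.36/8.5)*100 = 1.6471 %


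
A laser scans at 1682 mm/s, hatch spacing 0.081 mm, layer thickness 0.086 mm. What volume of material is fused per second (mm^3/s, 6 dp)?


Rate = 1682 * 0.081 * 0.086 = 11.716812 mm^3/s


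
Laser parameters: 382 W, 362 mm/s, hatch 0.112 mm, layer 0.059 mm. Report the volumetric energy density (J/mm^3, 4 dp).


E = 382 / (362*0.112*0.059) = 159.6926 J/mm^3


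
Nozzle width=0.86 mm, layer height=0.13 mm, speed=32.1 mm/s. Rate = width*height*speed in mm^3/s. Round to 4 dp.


Rate = 0.86 * 0.13 * 32.1 = 3.5888 mm^3/s


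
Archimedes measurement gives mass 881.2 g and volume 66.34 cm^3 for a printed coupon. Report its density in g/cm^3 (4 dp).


rho = 881.2 / 66.34 = 13.2831 g/cm^3


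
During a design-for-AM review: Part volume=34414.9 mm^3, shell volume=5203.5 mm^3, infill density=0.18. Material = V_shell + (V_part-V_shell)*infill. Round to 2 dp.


V_infill = (34414.9 - 5203.5) * 0.18 = 5258.05
V_total = 5203.5 + 5258.05 = 10461.55 mm^3


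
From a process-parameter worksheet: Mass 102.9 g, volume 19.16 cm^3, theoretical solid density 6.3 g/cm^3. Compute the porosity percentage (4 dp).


rho_part = 102.9 / 19.16 = 5.37056367 g/cm^3
Porosity = (1 - 5.37056367/6.3)*100 = 14.753 %


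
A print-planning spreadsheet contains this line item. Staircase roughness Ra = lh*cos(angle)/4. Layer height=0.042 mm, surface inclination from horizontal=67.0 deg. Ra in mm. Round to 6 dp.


Ra = 0.042 * cos(67.0) / 4 = 0.004103 mm


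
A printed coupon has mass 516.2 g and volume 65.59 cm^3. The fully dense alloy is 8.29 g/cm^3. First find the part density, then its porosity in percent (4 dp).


rho_part = 516.2 / 65.59 = 7.87010215 g/cm^3
Porosity = (1 - 7.87010215/8.29)*100 = 5.0651 %


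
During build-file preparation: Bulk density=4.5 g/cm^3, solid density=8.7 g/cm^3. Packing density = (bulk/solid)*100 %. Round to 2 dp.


Packing = (4.5/8.7)*100 = 51.72 %


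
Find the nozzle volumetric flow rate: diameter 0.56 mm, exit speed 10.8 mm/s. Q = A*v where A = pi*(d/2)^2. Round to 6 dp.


A = pi*(0.56/2)^2 = 0.24630086 mm^2
Q = 0.24630086 * 10.8 = 2.660049 mm^3/s


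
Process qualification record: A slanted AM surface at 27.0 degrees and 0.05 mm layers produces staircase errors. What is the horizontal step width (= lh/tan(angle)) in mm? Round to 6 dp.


step = 0.05 / tan(27.0) = 0.098131 mm


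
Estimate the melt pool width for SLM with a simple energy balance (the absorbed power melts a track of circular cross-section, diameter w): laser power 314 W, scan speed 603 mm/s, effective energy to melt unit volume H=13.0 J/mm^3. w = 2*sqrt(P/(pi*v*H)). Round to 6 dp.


w = 2*sqrt(314/(pi*603*13.0)) = 0.225834 mm


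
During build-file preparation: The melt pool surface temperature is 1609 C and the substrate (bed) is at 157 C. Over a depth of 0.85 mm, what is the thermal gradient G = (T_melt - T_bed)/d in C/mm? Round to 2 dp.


G = (1609-157)/0.85 = 1708.24 C/mm


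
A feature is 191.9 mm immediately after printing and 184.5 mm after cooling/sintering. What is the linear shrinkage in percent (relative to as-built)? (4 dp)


Shrinkage = ((191.9-184.5)/191.9)*100 = 3.8562 %


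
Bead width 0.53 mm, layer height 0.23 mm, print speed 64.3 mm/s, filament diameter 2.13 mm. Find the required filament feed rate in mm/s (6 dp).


Q = 0.53 * 0.23 * 64.3 = 7.83817 mm^3/s
A_fil = pi*(2.13/2)^2 = 3.56327293 mm^2
v_feed = 7.83817 / 3.56327293 = 2.199711 mm/s


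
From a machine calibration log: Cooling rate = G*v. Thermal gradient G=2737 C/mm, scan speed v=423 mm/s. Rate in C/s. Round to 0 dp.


CR = 2737 * 423 = 1157751 C/s


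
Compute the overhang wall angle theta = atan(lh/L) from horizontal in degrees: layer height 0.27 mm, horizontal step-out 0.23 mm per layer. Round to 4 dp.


angle = atan(0.27/0.23) = 49.5739 degrees


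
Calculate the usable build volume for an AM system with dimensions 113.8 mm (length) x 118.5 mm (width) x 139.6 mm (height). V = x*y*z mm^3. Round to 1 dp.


V = 113.8 * 118.5 * 139.6 = 1882547.9 mm^3


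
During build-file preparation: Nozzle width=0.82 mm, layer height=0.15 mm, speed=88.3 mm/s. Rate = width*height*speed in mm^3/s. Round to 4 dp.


Rate = 0.82 * 0.15 * 88.3 = 10.8609 mm^3/s


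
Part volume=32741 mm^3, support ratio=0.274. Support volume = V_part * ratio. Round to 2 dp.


V_support = 32741 * 0.274 = 8971.03 mm^3


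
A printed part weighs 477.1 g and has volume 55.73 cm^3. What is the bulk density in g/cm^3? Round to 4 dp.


rho = 477.1 / 55.73 = 8.5609 g/cm^3


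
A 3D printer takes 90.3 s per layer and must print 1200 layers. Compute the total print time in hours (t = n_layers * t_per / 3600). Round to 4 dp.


t = 1200 * 90.3 / 3600 = 30.1 hrs


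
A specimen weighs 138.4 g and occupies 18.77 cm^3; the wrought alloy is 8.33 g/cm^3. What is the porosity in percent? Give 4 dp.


rho_part = 138.4 / 18.77 = 7.3734683 g/cm^3
Porosity = (1 - 7.3734683/8.33)*100 = 11.483 %


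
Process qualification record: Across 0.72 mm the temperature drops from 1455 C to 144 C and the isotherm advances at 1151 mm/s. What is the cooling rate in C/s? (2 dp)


G = (1455-144)/0.72 = 1820.83333333 C/mm
CR = 1820.83333333 * 1151 = 2095779.17 C/s


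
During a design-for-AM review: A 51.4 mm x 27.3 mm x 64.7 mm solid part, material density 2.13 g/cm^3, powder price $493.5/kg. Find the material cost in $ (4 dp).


V = 51.4 * 27.3 * 64.7 = 90788.334 mm^3 = 90.788334 cm^3
Mass = 90.788334 * 2.13 / 1000 = 0.19337915 kg
Cost = 0.19337915 * 493.5 = 95.4326 $


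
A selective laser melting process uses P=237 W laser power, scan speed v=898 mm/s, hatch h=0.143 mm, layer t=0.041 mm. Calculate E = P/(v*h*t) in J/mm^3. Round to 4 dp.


E = 237 / (898*0.143*0.041) = 45.0145 J/mm^3


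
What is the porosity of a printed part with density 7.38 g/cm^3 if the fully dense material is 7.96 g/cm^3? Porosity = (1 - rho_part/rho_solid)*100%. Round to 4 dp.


Porosity = (1-7.38/7.96)*100 = 7.2864 %


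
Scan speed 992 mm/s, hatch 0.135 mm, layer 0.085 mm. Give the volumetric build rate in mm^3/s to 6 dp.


Rate = 992 * 0.135 * 0.085 = 11.3832 mm^3/s


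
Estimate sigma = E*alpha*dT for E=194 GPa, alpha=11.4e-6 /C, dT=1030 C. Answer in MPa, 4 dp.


sigma = 194*1000 * 11.4e-6 * 1030 = 2277.948 MPa


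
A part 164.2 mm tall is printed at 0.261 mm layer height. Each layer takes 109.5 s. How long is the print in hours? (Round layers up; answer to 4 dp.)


Layers = ceil(164.2/0.261) = 630
t = 630 * 109.5 / 3600 = 19.1625 hrs


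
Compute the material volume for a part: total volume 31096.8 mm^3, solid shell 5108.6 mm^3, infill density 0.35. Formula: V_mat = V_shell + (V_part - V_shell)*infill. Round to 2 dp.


V_infill = (31096.8 - 5108.6) * 0.35 = 9095.87
V_total = 5108.6 + 9095.87 = 14204.47 mm^3


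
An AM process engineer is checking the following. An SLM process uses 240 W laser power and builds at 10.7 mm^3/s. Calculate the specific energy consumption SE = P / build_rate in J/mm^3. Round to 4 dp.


SE = 240 / 10.7 = 22.4299 J/mm^3


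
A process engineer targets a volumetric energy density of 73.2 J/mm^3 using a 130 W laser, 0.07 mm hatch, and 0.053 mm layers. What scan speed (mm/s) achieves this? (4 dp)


v = 130 / (73.2*0.07*0.053) = 478.6944 mm/s


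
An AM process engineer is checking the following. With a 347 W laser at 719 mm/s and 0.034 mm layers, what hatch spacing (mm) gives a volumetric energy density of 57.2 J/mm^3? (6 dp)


h = 347 / (57.2*719*0.034) = 0.248156 mm


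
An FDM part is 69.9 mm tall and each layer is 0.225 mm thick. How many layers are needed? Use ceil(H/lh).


Layers = ceil(69.9/0.225) = 311


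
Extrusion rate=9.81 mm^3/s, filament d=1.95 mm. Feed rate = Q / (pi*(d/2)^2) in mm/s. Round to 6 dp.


A = pi*(1.95/2)^2 = 2.986477
v = 9.81 / 2.986477 = 3.284807 mm/s


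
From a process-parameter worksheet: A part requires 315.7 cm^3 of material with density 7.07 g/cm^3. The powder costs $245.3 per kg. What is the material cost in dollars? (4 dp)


Mass = 315.7*7.07/1000 = 2.231999 kg
Cost = 2.231999 * 245.3 = 547.5094 $


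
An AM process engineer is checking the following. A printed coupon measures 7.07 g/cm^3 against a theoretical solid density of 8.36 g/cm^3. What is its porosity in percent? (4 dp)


Porosity = (1-7.07/8.36)*100 = 15.4306 %


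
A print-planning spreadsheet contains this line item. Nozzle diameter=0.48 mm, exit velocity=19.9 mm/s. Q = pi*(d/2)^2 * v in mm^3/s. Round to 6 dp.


A = pi*(0.48/2)^2 = 0.18095574 mm^2
Q = 0.18095574 * 19.9 = 3.601019 mm^3/s


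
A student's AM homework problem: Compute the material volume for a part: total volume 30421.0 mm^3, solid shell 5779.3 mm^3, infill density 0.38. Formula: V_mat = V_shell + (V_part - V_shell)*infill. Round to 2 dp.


V_infill = (30421.0 - 5779.3) * 0.38 = 9363.85
V_total = 5779.3 + 9363.85 = 15143.15 mm^3


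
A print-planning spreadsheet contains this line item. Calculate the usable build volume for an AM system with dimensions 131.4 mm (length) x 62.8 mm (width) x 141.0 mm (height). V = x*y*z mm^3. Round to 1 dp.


V = 131.4 * 62.8 * 141.0 = 1163520.7 mm^3


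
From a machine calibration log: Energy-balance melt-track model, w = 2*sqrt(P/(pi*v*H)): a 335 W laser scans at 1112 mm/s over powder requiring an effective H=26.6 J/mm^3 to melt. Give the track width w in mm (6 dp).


w = 2*sqrt(335/(pi*1112*26.6)) = 0.120084 mm


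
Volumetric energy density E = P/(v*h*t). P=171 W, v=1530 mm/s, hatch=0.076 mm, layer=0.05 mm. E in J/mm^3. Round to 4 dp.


E = 171 / (1530*0.076*0.05) = 29.4118 J/mm^3


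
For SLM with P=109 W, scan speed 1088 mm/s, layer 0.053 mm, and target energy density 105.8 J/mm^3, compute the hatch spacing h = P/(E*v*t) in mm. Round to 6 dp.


h = 109 / (105.8*1088*0.053) = 0.017866 mm


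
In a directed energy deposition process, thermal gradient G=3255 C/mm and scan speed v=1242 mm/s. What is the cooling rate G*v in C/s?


CR = 3255 * 1242 = 4042710 C/s


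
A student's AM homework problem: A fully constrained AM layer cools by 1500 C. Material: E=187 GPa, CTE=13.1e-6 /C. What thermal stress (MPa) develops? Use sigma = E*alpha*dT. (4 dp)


sigma = 187*1000 * 13.1e-6 * 1500 = 3674.55 MPa


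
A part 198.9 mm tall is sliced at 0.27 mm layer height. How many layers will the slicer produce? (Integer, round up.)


Layers = ceil(198.9/0.27) = 737


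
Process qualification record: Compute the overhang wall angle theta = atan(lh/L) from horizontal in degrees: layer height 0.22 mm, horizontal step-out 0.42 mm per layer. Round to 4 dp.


angle = atan(0.22/0.42) = 27.646 degrees


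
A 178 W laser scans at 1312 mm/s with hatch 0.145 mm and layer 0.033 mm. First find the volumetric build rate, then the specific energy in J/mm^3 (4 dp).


Build rate = 1312 * 0.145 * 0.033 = 6.27792 mm^3/s
SE = 178 / 6.27792 = 28.3533 J/mm^3


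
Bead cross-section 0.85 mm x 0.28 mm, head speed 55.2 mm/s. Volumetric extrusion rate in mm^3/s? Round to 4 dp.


Rate = 0.85 * 0.28 * 55.2 = 13.1376 mm^3/s


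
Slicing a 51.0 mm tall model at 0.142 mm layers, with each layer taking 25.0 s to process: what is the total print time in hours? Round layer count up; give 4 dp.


Layers = ceil(51.0/0.142) = 360
t = 360 * 25.0 / 3600 = 2.5 hrs


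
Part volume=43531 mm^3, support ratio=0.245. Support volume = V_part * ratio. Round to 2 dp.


V_support = 43531 * 0.245 = 10665.1 mm^3


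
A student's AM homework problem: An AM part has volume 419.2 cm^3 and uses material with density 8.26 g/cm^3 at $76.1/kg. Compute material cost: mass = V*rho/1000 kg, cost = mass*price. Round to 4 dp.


Mass = 419.2*8.26/1000 = 3.462592 kg
Cost = 3.462592 * 76.1 = 263.5033 $


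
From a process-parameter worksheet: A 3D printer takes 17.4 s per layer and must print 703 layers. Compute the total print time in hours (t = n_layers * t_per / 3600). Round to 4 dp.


t = 703 * 17.4 / 3600 = 3.3978 hrs


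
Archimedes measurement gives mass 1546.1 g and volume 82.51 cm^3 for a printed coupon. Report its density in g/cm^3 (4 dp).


rho = 1546.1 / 82.51 = 18.7383 g/cm^3


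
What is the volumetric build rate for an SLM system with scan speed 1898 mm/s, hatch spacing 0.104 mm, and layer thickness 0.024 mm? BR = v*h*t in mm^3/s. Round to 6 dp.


Rate = 1898 * 0.104 * 0.024 = 4.737408 mm^3/s


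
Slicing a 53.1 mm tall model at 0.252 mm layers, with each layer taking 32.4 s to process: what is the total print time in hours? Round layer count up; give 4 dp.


Layers = ceil(53.1/0.252) = 211
t = 211 * 32.4 / 3600 = 1.899 hrs


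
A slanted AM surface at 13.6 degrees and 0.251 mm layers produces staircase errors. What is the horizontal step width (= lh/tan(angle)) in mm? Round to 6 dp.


step = 0.251 / tan(13.6) = 1.03751 mm


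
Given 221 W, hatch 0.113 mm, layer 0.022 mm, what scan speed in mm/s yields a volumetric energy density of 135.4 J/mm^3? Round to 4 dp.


v = 221 / (135.4*0.113*0.022) = 656.5571 mm/s


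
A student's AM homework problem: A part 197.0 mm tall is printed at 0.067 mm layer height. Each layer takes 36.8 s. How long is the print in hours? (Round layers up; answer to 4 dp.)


Layers = ceil(197.0/0.067) = 2941
t = 2941 * 36.8 / 3600 = 30.0636 hrs


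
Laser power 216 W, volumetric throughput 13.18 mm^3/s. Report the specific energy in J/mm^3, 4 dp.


SE = 216 / 13.18 = 16.3885 J/mm^3


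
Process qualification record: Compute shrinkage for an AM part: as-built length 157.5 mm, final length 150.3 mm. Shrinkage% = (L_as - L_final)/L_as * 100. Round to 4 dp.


Shrinkage = ((157.5-150.3)/157.5)*100 = 4.5714 %


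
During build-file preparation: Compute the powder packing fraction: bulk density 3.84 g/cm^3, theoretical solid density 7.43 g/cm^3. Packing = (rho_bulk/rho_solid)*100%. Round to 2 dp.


Packing = (3.84/7.43)*100 = 51.68 %


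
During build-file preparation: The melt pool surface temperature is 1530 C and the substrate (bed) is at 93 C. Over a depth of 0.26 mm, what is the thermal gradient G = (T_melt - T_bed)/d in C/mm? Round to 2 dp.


G = (1530-93)/0.26 = 5526.92 C/mm


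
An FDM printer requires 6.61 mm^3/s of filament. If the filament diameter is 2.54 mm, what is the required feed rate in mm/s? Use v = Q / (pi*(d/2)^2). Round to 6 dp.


A = pi*(2.54/2)^2 = 5.067075
v = 6.61 / 5.067075 = 1.3045 mm/s


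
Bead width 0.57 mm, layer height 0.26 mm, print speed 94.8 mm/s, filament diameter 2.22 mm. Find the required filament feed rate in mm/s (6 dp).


Q = 0.57 * 0.26 * 94.8 = 14.04936 mm^3/s
A_fil = pi*(2.22/2)^2 = 3.87075631 mm^2
v_feed = 14.04936 / 3.87075631 = 3.629616 mm/s


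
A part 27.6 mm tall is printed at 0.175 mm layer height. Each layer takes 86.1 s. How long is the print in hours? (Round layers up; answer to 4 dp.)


Layers = ceil(27.6/0.175) = 158
t = 158 * 86.1 / 3600 = 3.7788 hrs


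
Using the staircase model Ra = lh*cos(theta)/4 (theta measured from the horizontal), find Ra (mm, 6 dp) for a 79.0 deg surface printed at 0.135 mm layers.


Ra = 0.135 * cos(79.0) / 4 = 0.00644 mm


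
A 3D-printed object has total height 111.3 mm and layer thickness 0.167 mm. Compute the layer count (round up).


Layers = ceil(111.3/0.167) = 667


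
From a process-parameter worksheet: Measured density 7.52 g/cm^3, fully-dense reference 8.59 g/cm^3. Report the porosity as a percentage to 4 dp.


Porosity = (1-7.52/8.59)*100 = 12.4563 %


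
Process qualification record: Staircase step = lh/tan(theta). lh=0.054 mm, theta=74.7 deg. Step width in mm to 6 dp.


step = 0.054 / tan(74.7) = 0.014773 mm


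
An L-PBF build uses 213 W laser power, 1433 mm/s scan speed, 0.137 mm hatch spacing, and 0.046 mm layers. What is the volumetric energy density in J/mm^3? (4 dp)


E = 213 / (1433*0.137*0.046) = 23.586 J/mm^3


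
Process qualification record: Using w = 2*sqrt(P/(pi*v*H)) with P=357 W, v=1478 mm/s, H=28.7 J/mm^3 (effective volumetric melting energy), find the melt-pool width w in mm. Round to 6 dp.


w = 2*sqrt(357/(pi*1478*28.7)) = 0.103517 mm


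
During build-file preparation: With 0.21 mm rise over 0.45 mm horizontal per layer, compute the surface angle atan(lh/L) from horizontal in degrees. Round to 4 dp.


angle = atan(0.21/0.45) = 25.0169 degrees


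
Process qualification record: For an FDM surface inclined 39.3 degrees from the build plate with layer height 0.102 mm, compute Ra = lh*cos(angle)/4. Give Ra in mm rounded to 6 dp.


Ra = 0.102 * cos(39.3) / 4 = 0.019733 mm


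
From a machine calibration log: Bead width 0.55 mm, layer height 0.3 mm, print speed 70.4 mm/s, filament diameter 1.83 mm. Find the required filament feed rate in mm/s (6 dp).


Q = 0.55 * 0.3 * 70.4 = 11.616 mm^3/s
A_fil = pi*(1.83/2)^2 = 2.63021991 mm^2
v_feed = 11.616 / 2.63021991 = 4.416361 mm/s


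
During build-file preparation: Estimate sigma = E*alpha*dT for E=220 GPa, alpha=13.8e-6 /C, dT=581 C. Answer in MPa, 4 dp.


sigma = 220*1000 * 13.8e-6 * 581 = 1763.916 MPa


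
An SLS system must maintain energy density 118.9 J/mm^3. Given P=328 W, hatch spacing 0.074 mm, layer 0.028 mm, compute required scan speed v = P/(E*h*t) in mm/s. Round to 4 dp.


v = 328 / (118.9*0.074*0.028) = 1331.3806 mm/s


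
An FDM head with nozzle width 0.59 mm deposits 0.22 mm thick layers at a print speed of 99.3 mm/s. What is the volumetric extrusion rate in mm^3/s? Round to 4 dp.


Rate = 0.59 * 0.22 * 99.3 = 12.8891 mm^3/s


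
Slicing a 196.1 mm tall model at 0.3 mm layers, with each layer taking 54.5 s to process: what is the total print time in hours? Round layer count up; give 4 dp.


Layers = ceil(196.1/0.3) = 654
t = 654 * 54.5 / 3600 = 9.9008 hrs


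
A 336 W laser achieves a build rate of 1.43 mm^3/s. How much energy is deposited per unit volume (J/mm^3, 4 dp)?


SE = 336 / 1.43 = 234.965 J/mm^3


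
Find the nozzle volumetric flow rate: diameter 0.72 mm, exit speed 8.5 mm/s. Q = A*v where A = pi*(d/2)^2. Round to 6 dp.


A = pi*(0.72/2)^2 = 0.40715041 mm^2
Q = 0.40715041 * 8.5 = 3.460778 mm^3/s


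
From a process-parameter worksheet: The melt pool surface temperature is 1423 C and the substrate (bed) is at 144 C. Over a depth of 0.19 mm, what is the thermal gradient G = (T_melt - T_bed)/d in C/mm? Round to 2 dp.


G = (1423-144)/0.19 = 6731.58 C/mm


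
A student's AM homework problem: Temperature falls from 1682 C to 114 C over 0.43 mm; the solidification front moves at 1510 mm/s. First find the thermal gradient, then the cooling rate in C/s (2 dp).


G = (1682-114)/0.43 = 3646.51162791 C/mm
CR = 3646.51162791 * 1510 = 5506232.56 C/s


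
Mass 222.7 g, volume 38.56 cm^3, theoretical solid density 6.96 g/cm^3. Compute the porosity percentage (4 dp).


rho_part = 222.7 / 38.56 = 5.77541494 g/cm^3
Porosity = (1 - 5.77541494/6.96)*100 = 17.0199 %


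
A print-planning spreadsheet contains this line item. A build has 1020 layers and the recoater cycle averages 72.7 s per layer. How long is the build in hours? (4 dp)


t = 1020 * 72.7 / 3600 = 20.5983 hrs


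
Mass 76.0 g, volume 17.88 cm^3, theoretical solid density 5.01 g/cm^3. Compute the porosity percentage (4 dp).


rho_part = 76.0 / 17.88 = 4.25055928 g/cm^3
Porosity = (1 - 4.25055928/5.01)*100 = 15.1585 %


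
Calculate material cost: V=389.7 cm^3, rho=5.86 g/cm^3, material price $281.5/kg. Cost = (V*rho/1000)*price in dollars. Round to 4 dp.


Mass = 389.7*5.86/1000 = 2.283642 kg
Cost = 2.283642 * 281.5 = 642.8452 $


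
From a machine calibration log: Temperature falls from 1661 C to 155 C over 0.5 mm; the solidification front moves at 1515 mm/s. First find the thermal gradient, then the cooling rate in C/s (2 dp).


G = (1661-155)/0.5 = 3012.0 C/mm
CR = 3012.0 * 1515 = 4563180.0 C/s


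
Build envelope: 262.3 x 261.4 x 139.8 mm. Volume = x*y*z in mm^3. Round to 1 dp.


V = 262.3 * 261.4 * 139.8 = 9585417.8 mm^3


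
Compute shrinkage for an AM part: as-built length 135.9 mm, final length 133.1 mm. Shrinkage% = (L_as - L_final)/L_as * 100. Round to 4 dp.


Shrinkage = ((135.9-133.1)/135.9)*100 = 2.0603 %


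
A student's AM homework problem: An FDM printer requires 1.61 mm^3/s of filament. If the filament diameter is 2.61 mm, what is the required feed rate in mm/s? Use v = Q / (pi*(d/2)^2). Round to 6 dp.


A = pi*(2.61/2)^2 = 5.350211
v = 1.61 / 5.350211 = 0.300923 mm/s


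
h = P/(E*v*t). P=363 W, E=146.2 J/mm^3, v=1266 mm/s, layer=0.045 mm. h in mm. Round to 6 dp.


h = 363 / (146.2*1266*0.045) = 0.043583 mm


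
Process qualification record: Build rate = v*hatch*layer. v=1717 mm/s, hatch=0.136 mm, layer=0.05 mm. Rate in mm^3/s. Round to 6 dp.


Rate = 1717 * 0.136 * 0.05 = 11.6756 mm^3/s


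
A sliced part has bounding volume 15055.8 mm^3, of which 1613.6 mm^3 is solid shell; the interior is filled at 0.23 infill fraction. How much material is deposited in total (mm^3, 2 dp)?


V_infill = (15055.8 - 1613.6) * 0.23 = 3091.71
V_total = 1613.6 + 3091.71 = 4705.31 mm^3


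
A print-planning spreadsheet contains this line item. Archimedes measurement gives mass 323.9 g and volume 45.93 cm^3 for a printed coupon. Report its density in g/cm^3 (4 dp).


rho = 323.9 / 45.93 = 7.052 g/cm^3


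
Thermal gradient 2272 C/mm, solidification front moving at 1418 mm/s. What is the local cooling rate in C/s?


CR = 2272 * 1418 = 3221696 C/s


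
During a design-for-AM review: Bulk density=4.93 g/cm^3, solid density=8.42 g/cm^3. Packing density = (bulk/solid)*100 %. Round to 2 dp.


Packing = (4.93/8.42)*100 = 58.55 %


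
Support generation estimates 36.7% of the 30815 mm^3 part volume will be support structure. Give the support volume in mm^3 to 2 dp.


V_support = 30815 * 0.367 = 11309.11 mm^3


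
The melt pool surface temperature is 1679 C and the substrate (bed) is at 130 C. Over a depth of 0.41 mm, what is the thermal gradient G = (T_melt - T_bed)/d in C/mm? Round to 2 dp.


G = (1679-130)/0.41 = 3778.05 C/mm


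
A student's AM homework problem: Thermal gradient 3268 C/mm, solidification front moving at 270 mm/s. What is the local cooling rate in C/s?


CR = 3268 * 270 = 882360 C/s


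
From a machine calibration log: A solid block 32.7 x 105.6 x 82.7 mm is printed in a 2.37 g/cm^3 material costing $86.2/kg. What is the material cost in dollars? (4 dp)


V = 32.7 * 105.6 * 82.7 = 285573.024 mm^3 = 285.573024 cm^3
Mass = 285.573024 * 2.37 / 1000 = 0.67680807 kg
Cost = 0.67680807 * 86.2 = 58.3409 $


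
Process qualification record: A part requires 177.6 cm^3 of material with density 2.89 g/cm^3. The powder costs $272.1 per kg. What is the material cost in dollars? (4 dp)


Mass = 177.6*2.89/1000 = 0.513264 kg
Cost = 0.513264 * 272.1 = 139.6591 $


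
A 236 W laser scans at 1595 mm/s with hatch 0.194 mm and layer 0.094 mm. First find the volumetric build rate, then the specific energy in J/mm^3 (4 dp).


Build rate = 1595 * 0.194 * 0.094 = 29.08642 mm^3/s
SE = 236 / 29.08642 = 8.1138 J/mm^3


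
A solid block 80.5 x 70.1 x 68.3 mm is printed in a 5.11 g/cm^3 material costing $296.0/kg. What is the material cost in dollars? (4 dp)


V = 80.5 * 70.1 * 68.3 = 385420.315 mm^3 = 385.420315 cm^3
Mass = 385.420315 * 5.11 / 1000 = 1.96949781 kg
Cost = 1.96949781 * 296.0 = 582.9714 $


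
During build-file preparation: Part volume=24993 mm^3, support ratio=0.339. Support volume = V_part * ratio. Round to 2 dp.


V_support = 24993 * 0.339 = 8472.63 mm^3


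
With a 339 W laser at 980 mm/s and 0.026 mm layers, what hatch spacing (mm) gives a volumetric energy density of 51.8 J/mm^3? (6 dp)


h = 339 / (51.8*980*0.026) = 0.256845 mm


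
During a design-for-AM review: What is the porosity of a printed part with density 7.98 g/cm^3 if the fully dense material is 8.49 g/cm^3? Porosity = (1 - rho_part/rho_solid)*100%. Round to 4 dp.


Porosity = (1-7.98/8.49)*100 = 6.0071 %


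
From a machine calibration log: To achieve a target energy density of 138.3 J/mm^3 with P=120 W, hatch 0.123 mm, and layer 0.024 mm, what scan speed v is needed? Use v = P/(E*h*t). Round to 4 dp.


v = 120 / (138.3*0.123*0.024) = 293.9292 mm/s


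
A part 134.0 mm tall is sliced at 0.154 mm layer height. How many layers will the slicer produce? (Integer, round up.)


Layers = ceil(134.0/0.154) = 871


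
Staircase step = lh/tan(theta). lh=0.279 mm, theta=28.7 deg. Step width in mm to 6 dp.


step = 0.279 / tan(28.7) = 0.509604 mm


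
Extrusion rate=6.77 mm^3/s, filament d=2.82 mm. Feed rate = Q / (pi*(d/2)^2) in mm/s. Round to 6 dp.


A = pi*(2.82/2)^2 = 6.2458
v = 6.77 / 6.2458 = 1.083928 mm/s


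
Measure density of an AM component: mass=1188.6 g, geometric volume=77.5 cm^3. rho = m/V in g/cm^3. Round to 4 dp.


rho = 1188.6 / 77.5 = 15.3368 g/cm^3


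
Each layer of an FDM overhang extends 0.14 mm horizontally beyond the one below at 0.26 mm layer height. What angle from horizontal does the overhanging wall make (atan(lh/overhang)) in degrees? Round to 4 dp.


angle = atan(0.26/0.14) = 61.6992 degrees


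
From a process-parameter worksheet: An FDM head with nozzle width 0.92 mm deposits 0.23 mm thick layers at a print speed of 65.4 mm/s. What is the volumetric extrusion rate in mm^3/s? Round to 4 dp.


Rate = 0.92 * 0.23 * 65.4 = 13.8386 mm^3/s


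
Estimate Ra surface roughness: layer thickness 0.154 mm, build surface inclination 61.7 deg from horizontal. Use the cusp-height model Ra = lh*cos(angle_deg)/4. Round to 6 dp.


Ra = 0.154 * cos(61.7) / 4 = 0.018252 mm


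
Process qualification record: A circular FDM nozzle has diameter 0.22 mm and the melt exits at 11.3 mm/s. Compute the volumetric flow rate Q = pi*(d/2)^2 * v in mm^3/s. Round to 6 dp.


A = pi*(0.22/2)^2 = 0.03801327 mm^2
Q = 0.03801327 * 11.3 = 0.42955 mm^3/s


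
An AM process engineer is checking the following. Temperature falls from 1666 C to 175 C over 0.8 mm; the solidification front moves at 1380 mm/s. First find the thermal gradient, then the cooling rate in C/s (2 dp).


G = (1666-175)/0.8 = 1863.75 C/mm
CR = 1863.75 * 1380 = 2571975.0 C/s


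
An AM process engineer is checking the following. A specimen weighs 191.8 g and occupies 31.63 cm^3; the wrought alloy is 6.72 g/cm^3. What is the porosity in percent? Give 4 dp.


rho_part = 191.8 / 31.63 = 6.06386342 g/cm^3
Porosity = (1 - 6.06386342/6.72)*100 = 9.7639 %


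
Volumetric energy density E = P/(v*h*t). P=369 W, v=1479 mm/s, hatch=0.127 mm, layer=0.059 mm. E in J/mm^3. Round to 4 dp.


E = 369 / (1479*0.127*0.059) = 33.2968 J/mm^3
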